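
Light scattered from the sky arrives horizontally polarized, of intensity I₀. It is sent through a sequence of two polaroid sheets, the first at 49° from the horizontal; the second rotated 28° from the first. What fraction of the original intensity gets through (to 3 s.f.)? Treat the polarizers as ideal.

By Malus's law, I₁ = I₀ cos²(49° − 0°) = I₀ cos²(49°) = 0.4304 I₀.
I₂ = I₁ cos²(28°) = 0.4304 · 0.7796 I₀ = 0.3355 I₀.
Transmitted fraction = 0.3355.

≈ 0.336 I₀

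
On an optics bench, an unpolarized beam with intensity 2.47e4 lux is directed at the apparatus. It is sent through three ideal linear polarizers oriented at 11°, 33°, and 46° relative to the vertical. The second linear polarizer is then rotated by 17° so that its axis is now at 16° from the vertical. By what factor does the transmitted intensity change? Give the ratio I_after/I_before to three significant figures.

Before rotation:
Unpolarized light through the first polarizer → I₁ = ½ I₀, now polarized at 11°.
I₂ = I₁ cos²(33° − 11°) = 0.5 I₀ · cos²(22°) = 0.4298 I₀.
I₃ = I₂ cos²(46° − 33°) = 0.4298 I₀ · cos²(13°) = 0.4081 I₀.
After rotation:
Unpolarized light through the first polarizer → I₁ = ½ I₀, now polarized at 11°.
I₂ = I₁ cos²(16° − 11°) = 0.5 I₀ · cos²(5°) = 0.4962 I₀.
I₃ = I₂ cos²(46° − 16°) = 0.4962 I₀ · cos²(30°) = 0.3722 I₀.
Ratio = 0.3722 / 0.4081 = 0.9119.

I_new/I_old ≈ 0.912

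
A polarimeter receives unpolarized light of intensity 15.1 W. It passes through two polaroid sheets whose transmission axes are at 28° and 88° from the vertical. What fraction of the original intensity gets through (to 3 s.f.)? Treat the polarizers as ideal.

Unpolarized light through the first polarizer → I₁ = 15.1 W/2 = 7.55 W, polarized at 28°.
I₂ = I₁ · cos²(60°) = 7.55 · 0.25 = 1.888 W.
Transmitted fraction = 0.125.

I/I₀ ≈ 0.125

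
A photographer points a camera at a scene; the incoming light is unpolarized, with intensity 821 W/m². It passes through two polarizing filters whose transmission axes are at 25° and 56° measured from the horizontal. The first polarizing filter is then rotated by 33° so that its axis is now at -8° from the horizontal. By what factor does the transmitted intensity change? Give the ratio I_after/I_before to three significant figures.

I_new/I_old ≈ 0.262

Before rotation:
Unpolarized light through the first polarizer → I₁ = ½ I₀, now polarized at 25°.
I₂ = I₁ cos²(56° − 25°) = 0.5 I₀ · cos²(31°) = 0.3674 I₀.
After rotation:
Unpolarized light through the first polarizer → I₁ = ½ I₀, now polarized at -8°.
I₂ = I₁ cos²(56° + 8°) = 0.5 I₀ · cos²(64°) = 0.09608 I₀.
Ratio = 0.09608 / 0.3674 = 0.2615.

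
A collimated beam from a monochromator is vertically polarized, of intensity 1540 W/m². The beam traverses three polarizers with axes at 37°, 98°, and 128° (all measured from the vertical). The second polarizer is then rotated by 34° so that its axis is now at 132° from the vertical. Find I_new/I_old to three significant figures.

Before rotation:
By Malus's law, I₁ = I₀ cos²(37° − 0°) = I₀ cos²(37°) = 0.6378 I₀.
I₂ = I₁ cos²(98° − 37°) = 0.6378 I₀ · cos²(61°) = 0.1499 I₀.
I₃ = I₂ cos²(128° − 98°) = 0.1499 I₀ · cos²(30°) = 0.1124 I₀.
After rotation:
I₁ = I₀ cos²(37° − 0°) = I₀ cos²(37°) = 0.6378 I₀.
Angle between axes 1 and 2: 85°. I₂ = 0.6378 I₀ · cos²(85°) = 0.004845 I₀.
I₃ = I₂ cos²(128° − 132°) = 0.004845 I₀ · cos²(4°) = 0.004821 I₀.
Ratio = 0.004821 / 0.1124 = 0.04288.

I_new/I_old ≈ 0.0429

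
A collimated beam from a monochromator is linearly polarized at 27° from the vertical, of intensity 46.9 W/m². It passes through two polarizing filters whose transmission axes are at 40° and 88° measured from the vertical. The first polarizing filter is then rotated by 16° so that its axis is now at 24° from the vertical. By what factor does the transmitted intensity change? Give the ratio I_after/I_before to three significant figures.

Before rotation:
I₁ = I₀ cos²(40° − 27°) = I₀ cos²(13°) = 0.9494 I₀.
I₂ = I₁ cos²(88° − 40°) = 0.9494 I₀ · cos²(48°) = 0.4251 I₀.
After rotation:
I₁ = I₀ cos²(24° − 27°) = I₀ cos²(3°) = 0.9973 I₀.
I₂ = I₁ cos²(88° − 24°) = 0.9973 I₀ · cos²(64°) = 0.1916 I₀.
Ratio = 0.1916 / 0.4251 = 0.4508.

I_new/I_old ≈ 0.451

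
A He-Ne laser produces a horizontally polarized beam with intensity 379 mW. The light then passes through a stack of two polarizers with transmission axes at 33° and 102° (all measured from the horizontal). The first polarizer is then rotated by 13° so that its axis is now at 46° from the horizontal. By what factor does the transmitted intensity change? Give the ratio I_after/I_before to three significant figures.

I_new/I_old ≈ 1.67

Before rotation:
I₁ = I₀ cos²(33° − 0°) = I₀ cos²(33°) = 0.7034 I₀.
I₂ = I₁ cos²(102° − 33°) = 0.7034 I₀ · cos²(69°) = 0.09033 I₀.
After rotation:
I₁ = I₀ cos²(46° − 0°) = I₀ cos²(46°) = 0.4826 I₀.
I₂ = I₁ cos²(102° − 46°) = 0.4826 I₀ · cos²(56°) = 0.1509 I₀.
Ratio = 0.1509 / 0.09033 = 1.67.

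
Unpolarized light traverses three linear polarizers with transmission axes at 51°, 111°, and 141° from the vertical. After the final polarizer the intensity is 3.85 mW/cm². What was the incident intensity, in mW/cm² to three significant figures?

Unpolarized light through the first polarizer → I₁ = ½ I₀, now polarized at 51°.
I₂ = I₁ cos²(111° − 51°) = 0.5 I₀ · cos²(60°) = 0.125 I₀.
I₃ = I₂ cos²(141° − 111°) = 0.125 I₀ · cos²(30°) = 0.09375 I₀.
So 3.85 mW/cm² = 0.09375 I₀, giving I₀ = 3.85/0.09375 = 41.07 mW/cm².

I₀ ≈ 41.1 mW/cm²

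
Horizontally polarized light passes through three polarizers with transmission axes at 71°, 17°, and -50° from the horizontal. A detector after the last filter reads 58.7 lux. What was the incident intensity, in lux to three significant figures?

I₀ ≈ 1.05e4 lux

I₁ = I₀ cos²(71° − 0°) = I₀ cos²(71°) = 0.106 I₀.
I₂ = I₁ cos²(17° − 71°) = 0.106 I₀ · cos²(54°) = 0.03662 I₀.
I₃ = I₂ cos²(-50° − 17°) = 0.03662 I₀ · cos²(67°) = 0.005591 I₀.
So 58.7 lux = 0.005591 I₀, giving I₀ = 58.7/0.005591 = 1.05e+04 lux.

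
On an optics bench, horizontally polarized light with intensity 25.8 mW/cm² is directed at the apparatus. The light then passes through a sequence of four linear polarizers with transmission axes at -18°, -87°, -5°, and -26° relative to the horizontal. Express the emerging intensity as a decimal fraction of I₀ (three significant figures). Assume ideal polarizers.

I₁ = 25.8 mW/cm² · cos²(18°) = 23.34 mW/cm².
I₂ = I₁ · cos²(69°) = 23.34 · 0.1284 = 2.997 mW/cm².
I₃ = I₂ · cos²(82°) = 2.997 · 0.01937 = 0.05805 mW/cm².
I₄ = I₃ · cos²(21°) = 0.05805 · 0.8716 = 0.05059 mW/cm².
Transmitted fraction = 0.001961.

I/I₀ ≈ 0.00196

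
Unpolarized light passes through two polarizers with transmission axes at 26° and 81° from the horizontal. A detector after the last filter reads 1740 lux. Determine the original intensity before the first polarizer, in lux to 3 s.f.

I₀ ≈ 1.06e4 lux

Unpolarized light through the first polarizer → I₁ = ½ I₀, now polarized at 26°.
I₂ = I₁ cos²(81° − 26°) = 0.5 I₀ · cos²(55°) = 0.1645 I₀.
So 1740 lux = 0.1645 I₀, giving I₀ = 1740/0.1645 = 1.058e+04 lux.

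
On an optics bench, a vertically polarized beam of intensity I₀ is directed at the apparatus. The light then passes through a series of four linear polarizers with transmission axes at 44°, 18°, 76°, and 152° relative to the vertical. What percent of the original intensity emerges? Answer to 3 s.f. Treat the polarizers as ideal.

I₁ = I₀ cos²(44° − 0°) = I₀ cos²(44°) = 0.5174 I₀.
I₂ = I₁ cos²(18° − 44°) = 0.5174 I₀ · cos²(26°) = 0.418 I₀.
I₃ = I₂ cos²(76° − 18°) = 0.418 I₀ · cos²(58°) = 0.1174 I₀.
I₄ = I₃ cos²(152° − 76°) = 0.1174 I₀ · cos²(76°) = 0.00687 I₀.
That is 0.687% of the incident intensity.

≈ 0.687%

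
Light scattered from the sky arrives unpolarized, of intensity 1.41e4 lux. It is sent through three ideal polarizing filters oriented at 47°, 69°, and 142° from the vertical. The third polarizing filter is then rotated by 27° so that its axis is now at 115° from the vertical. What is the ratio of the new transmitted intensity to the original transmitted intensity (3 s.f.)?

Before rotation:
Unpolarized light through the first polarizer → I₁ = ½ I₀, now polarized at 47°.
I₂ = I₁ cos²(69° − 47°) = 0.5 I₀ · cos²(22°) = 0.4298 I₀.
I₃ = I₂ cos²(142° − 69°) = 0.4298 I₀ · cos²(73°) = 0.03674 I₀.
After rotation:
Unpolarized light through the first polarizer → I₁ = ½ I₀, now polarized at 47°.
I₂ = I₁ cos²(69° − 47°) = 0.5 I₀ · cos²(22°) = 0.4298 I₀.
I₃ = I₂ cos²(115° − 69°) = 0.4298 I₀ · cos²(46°) = 0.2074 I₀.
Ratio = 0.2074 / 0.03674 = 5.645.

I_new/I_old ≈ 5.65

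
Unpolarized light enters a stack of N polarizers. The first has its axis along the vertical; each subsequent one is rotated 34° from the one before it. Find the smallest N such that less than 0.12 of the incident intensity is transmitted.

N = 5

First polarizer halves the unpolarized light: factor 1/2.
Each further stage multiplies by cos²(34°) = 0.6873.
After N polarizers: T = 0.5·0.6873^(N−1). Require T < 0.12 ⇒ N−1 > ln(0.12/0.5)/ln(0.6873) = 3.81, so N−1 ≥ 4 and N = 5.
Check: N=5 gives T = 0.1116 < 0.12; N=4 gives T = 0.1623.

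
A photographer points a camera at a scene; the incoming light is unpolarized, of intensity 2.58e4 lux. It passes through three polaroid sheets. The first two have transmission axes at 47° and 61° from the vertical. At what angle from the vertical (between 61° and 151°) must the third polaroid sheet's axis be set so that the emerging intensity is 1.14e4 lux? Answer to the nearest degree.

θ ≈ 75°

Unpolarized light through the first polarizer → I₁ = ½ I₀, now polarized at 47°.
I₂ = I₁ cos²(61° − 47°) = 0.5 I₀ · cos²(14°) = 0.4707 I₀.
Target fraction: 1.14e4 / 2.58e4 lux = 0.4419 of I₀.
Need I₃/I₀ = 0.4419, so cos²(θ − 61°) = 0.4419 / 0.4707 = 0.9387.
θ − 61° = arccos(√0.9387) = 14.3°, giving θ ≈ 61 + 14.3 = 75.3°.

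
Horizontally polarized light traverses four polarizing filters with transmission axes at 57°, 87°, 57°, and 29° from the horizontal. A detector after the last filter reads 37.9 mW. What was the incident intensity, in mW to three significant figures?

I₁ = I₀ cos²(57° − 0°) = I₀ cos²(57°) = 0.2966 I₀.
I₂ = I₁ cos²(87° − 57°) = 0.2966 I₀ · cos²(30°) = 0.2225 I₀.
I₃ = I₂ cos²(57° − 87°) = 0.2225 I₀ · cos²(30°) = 0.1669 I₀.
I₄ = I₃ cos²(29° − 57°) = 0.1669 I₀ · cos²(28°) = 0.1301 I₀.
So 37.9 mW = 0.1301 I₀, giving I₀ = 37.9/0.1301 = 291.4 mW.

I₀ ≈ 291 mW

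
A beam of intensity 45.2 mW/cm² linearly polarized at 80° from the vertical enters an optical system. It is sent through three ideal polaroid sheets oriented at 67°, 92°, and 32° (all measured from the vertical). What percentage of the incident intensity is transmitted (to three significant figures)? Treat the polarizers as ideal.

≈ 19.5%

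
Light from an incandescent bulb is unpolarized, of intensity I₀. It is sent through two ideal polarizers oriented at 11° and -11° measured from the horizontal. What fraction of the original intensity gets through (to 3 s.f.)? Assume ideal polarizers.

≈ 0.430 I₀

Unpolarized light through the first polarizer → I₁ = ½ I₀, now polarized at 11°.
I₂ = I₁ cos²(-11° − 11°) = 0.5 I₀ · cos²(22°) = 0.4298 I₀.
Transmitted fraction = 0.4298.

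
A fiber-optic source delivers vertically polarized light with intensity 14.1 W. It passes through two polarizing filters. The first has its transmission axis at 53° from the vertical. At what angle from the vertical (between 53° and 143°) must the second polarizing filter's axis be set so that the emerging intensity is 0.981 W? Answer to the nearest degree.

θ ≈ 117°

I₁ = I₀ cos²(53° − 0°) = I₀ cos²(53°) = 0.3622 I₀.
Target fraction: 0.981 / 14.1 W = 0.06957 of I₀.
Need I₂/I₀ = 0.06957, so cos²(θ − 53°) = 0.06957 / 0.3622 = 0.1921.
θ − 53° = arccos(√0.1921) = 64.0°, giving θ ≈ 53 + 64.0 = 117.0°.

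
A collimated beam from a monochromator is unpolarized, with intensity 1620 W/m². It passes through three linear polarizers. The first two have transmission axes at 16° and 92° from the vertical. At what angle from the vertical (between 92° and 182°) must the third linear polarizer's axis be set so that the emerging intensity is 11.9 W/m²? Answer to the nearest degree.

Unpolarized light through the first polarizer → I₁ = ½ I₀, now polarized at 16°.
I₂ = I₁ cos²(92° − 16°) = 0.5 I₀ · cos²(76°) = 0.02926 I₀.
Target fraction: 11.9 / 1620 W/m² = 0.007346 of I₀.
Need I₃/I₀ = 0.007346, so cos²(θ − 92°) = 0.007346 / 0.02926 = 0.251.
θ − 92° = arccos(√0.251) = 59.9°, giving θ ≈ 92 + 59.9 = 151.9°.

θ ≈ 152°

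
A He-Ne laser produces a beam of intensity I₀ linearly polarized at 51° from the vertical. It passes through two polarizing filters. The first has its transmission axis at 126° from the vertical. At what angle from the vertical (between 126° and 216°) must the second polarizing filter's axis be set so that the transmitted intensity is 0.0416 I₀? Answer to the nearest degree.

By Malus's law, I₁ = I₀ cos²(126° − 51°) = I₀ cos²(75°) = 0.06699 I₀.
Need I₂/I₀ = 0.0416, so cos²(θ − 126°) = 0.0416 / 0.06699 = 0.621.
θ − 126° = arccos(√0.621) = 38.0°, giving θ ≈ 126 + 38.0 = 164.0°.

θ ≈ 164°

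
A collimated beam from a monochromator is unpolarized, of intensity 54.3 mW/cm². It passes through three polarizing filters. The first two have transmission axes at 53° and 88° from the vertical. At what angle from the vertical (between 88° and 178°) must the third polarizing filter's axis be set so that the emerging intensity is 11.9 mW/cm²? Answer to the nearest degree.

θ ≈ 124°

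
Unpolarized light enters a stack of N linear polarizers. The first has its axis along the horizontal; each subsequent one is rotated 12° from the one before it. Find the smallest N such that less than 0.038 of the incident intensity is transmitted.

N = 60

First polarizer halves the unpolarized light: factor 1/2.
Each further stage multiplies by cos²(12°) = 0.9568.
After N polarizers: T = 0.5·0.9568^(N−1). Require T < 0.038 ⇒ N−1 > ln(0.038/0.5)/ln(0.9568) = 58.32, so N−1 ≥ 59 and N = 60.
Check: N=60 gives T = 0.03687 < 0.038; N=59 gives T = 0.03854.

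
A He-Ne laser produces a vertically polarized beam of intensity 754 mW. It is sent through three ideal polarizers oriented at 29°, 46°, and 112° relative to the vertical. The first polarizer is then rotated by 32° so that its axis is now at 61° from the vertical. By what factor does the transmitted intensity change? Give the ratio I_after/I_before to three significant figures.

Before rotation:
I₁ = I₀ cos²(29° − 0°) = I₀ cos²(29°) = 0.765 I₀.
I₂ = I₁ cos²(46° − 29°) = 0.765 I₀ · cos²(17°) = 0.6996 I₀.
I₃ = I₂ cos²(112° − 46°) = 0.6996 I₀ · cos²(66°) = 0.1157 I₀.
After rotation:
I₁ = I₀ cos²(61° − 0°) = I₀ cos²(61°) = 0.235 I₀.
I₂ = I₁ cos²(46° − 61°) = 0.235 I₀ · cos²(15°) = 0.2193 I₀.
I₃ = I₂ cos²(112° − 46°) = 0.2193 I₀ · cos²(66°) = 0.03628 I₀.
Ratio = 0.03628 / 0.1157 = 0.3135.

I_new/I_old ≈ 0.313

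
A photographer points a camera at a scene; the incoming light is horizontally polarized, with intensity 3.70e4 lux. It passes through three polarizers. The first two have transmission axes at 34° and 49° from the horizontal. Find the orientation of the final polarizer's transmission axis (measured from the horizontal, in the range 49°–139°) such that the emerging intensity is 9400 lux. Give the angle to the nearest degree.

θ ≈ 100°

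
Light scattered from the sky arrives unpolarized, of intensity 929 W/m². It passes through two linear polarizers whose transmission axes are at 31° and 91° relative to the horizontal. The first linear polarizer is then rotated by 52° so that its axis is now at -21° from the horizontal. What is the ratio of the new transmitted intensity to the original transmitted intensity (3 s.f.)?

I_new/I_old ≈ 0.561

Before rotation:
Unpolarized light through the first polarizer → I₁ = ½ I₀, now polarized at 31°.
I₂ = I₁ cos²(91° − 31°) = 0.5 I₀ · cos²(60°) = 0.125 I₀.
After rotation:
Unpolarized light through the first polarizer → I₁ = ½ I₀, now polarized at -21°.
Angle between axes 1 and 2: 68°. I₂ = 0.5 I₀ · cos²(68°) = 0.07017 I₀.
Ratio = 0.07017 / 0.125 = 0.5613.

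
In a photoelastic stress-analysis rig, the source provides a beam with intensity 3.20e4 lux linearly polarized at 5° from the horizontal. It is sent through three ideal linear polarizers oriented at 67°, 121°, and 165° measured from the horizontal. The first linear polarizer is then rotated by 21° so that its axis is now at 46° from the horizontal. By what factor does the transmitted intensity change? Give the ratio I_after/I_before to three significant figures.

Before rotation:
I₁ = I₀ cos²(67° − 5°) = I₀ cos²(62°) = 0.2204 I₀.
I₂ = I₁ cos²(121° − 67°) = 0.2204 I₀ · cos²(54°) = 0.07615 I₀.
I₃ = I₂ cos²(165° − 121°) = 0.07615 I₀ · cos²(44°) = 0.0394 I₀.
After rotation:
I₁ = I₀ cos²(46° − 5°) = I₀ cos²(41°) = 0.5696 I₀.
I₂ = I₁ cos²(121° − 46°) = 0.5696 I₀ · cos²(75°) = 0.03816 I₀.
I₃ = I₂ cos²(165° − 121°) = 0.03816 I₀ · cos²(44°) = 0.01974 I₀.
Ratio = 0.01974 / 0.0394 = 0.5011.

I_new/I_old ≈ 0.501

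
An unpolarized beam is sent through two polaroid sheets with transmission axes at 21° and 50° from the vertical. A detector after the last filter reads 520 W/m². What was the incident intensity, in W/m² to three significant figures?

I₀ ≈ 1360 W/m²

Unpolarized light through the first polarizer → I₁ = ½ I₀, now polarized at 21°.
I₂ = I₁ cos²(50° − 21°) = 0.5 I₀ · cos²(29°) = 0.3825 I₀.
So 520 W/m² = 0.3825 I₀, giving I₀ = 520/0.3825 = 1360 W/m².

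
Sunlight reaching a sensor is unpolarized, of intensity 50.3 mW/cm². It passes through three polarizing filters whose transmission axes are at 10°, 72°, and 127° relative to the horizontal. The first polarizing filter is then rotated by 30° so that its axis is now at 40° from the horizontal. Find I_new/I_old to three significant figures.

Before rotation:
Unpolarized light through the first polarizer → I₁ = ½ I₀, now polarized at 10°.
I₂ = I₁ cos²(72° − 10°) = 0.5 I₀ · cos²(62°) = 0.1102 I₀.
I₃ = I₂ cos²(127° − 72°) = 0.1102 I₀ · cos²(55°) = 0.03626 I₀.
After rotation:
Unpolarized light through the first polarizer → I₁ = ½ I₀, now polarized at 40°.
I₂ = I₁ cos²(72° − 40°) = 0.5 I₀ · cos²(32°) = 0.3596 I₀.
I₃ = I₂ cos²(127° − 72°) = 0.3596 I₀ · cos²(55°) = 0.1183 I₀.
Ratio = 0.1183 / 0.03626 = 3.263.

I_new/I_old ≈ 3.26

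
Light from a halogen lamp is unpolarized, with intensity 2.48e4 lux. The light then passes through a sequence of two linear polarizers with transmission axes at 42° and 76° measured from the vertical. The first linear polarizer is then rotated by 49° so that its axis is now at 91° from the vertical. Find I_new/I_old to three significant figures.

Before rotation:
Unpolarized light through the first polarizer → I₁ = ½ I₀, now polarized at 42°.
I₂ = I₁ cos²(76° − 42°) = 0.5 I₀ · cos²(34°) = 0.3437 I₀.
After rotation:
Unpolarized light through the first polarizer → I₁ = ½ I₀, now polarized at 91°.
I₂ = I₁ cos²(76° − 91°) = 0.5 I₀ · cos²(15°) = 0.4665 I₀.
Ratio = 0.4665 / 0.3437 = 1.357.

I_new/I_old ≈ 1.36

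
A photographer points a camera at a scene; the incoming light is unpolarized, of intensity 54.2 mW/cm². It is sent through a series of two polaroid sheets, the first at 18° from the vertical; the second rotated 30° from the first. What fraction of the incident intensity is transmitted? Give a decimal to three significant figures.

Unpolarized light through the first polarizer → I₁ = 54.2 mW/cm²/2 = 27.1 mW/cm², polarized at 18°.
I₂ = I₁ · cos²(30°) = 27.1 · 0.75 = 20.33 mW/cm².
Transmitted fraction = 0.375.

I/I₀ ≈ 0.375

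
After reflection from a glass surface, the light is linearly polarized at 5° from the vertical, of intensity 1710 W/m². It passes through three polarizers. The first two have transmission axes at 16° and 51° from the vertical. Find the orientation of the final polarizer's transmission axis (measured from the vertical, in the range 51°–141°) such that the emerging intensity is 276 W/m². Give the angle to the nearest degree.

I₁ = I₀ cos²(16° − 5°) = I₀ cos²(11°) = 0.9636 I₀.
I₂ = I₁ cos²(51° − 16°) = 0.9636 I₀ · cos²(35°) = 0.6466 I₀.
Target fraction: 276 / 1710 W/m² = 0.1614 of I₀.
Need I₃/I₀ = 0.1614, so cos²(θ − 51°) = 0.1614 / 0.6466 = 0.2496.
θ − 51° = arccos(√0.2496) = 60.0°, giving θ ≈ 51 + 60.0 = 111.0°.

θ ≈ 111°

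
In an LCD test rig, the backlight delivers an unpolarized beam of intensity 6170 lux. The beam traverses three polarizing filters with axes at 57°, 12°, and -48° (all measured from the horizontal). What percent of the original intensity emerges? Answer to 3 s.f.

≈ 6.25%

Unpolarized light through the first polarizer → I₁ = 6170 lux/2 = 3085 lux, polarized at 57°.
I₂ = I₁ · cos²(45°) = 3085 · 0.5 = 1543 lux.
I₃ = I₂ · cos²(60°) = 1543 · 0.25 = 385.6 lux.
That is 6.25% of the incident intensity.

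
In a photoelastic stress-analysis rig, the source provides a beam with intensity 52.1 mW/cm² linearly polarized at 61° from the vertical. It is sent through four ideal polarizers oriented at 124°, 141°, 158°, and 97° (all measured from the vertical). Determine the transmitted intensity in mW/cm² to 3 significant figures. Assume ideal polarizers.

By Malus's law, I₁ = 52.1 mW/cm² · cos²(63°) = 10.74 mW/cm².
I₂ = I₁ · cos²(17°) = 10.74 · 0.9145 = 9.82 mW/cm².
I₃ = I₂ · cos²(17°) = 9.82 · 0.9145 = 8.981 mW/cm².
I₄ = I₃ · cos²(61°) = 8.981 · 0.235 = 2.111 mW/cm².

I ≈ 2.11 mW/cm²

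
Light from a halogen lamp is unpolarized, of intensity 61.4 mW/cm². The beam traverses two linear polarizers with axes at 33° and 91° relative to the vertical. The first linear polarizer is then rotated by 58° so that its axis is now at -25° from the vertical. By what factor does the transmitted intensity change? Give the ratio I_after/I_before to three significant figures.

I_new/I_old ≈ 0.684

Before rotation:
Unpolarized light through the first polarizer → I₁ = ½ I₀, now polarized at 33°.
I₂ = I₁ cos²(91° − 33°) = 0.5 I₀ · cos²(58°) = 0.1404 I₀.
After rotation:
Unpolarized light through the first polarizer → I₁ = ½ I₀, now polarized at -25°.
Angle between axes 1 and 2: 64°. I₂ = 0.5 I₀ · cos²(64°) = 0.09608 I₀.
Ratio = 0.09608 / 0.1404 = 0.6843.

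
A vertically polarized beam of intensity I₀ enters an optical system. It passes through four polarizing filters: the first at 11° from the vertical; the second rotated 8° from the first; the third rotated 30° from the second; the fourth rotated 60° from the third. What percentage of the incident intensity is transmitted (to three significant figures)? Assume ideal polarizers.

By Malus's law, I₁ = I₀ cos²(11° − 0°) = I₀ cos²(11°) = 0.9636 I₀.
I₂ = I₁ cos²(8°) = 0.9636 · 0.9806 I₀ = 0.9449 I₀.
I₃ = I₂ cos²(30°) = 0.9449 · 0.75 I₀ = 0.7087 I₀.
I₄ = I₃ cos²(60°) = 0.7087 · 0.25 I₀ = 0.1772 I₀.
That is 17.72% of the incident intensity.

≈ 17.7%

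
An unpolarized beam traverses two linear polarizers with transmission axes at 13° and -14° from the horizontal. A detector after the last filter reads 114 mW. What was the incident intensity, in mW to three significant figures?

I₀ ≈ 287 mW

Unpolarized light through the first polarizer → I₁ = ½ I₀, now polarized at 13°.
I₂ = I₁ cos²(-14° − 13°) = 0.5 I₀ · cos²(27°) = 0.3969 I₀.
So 114 mW = 0.3969 I₀, giving I₀ = 114/0.3969 = 287.2 mW.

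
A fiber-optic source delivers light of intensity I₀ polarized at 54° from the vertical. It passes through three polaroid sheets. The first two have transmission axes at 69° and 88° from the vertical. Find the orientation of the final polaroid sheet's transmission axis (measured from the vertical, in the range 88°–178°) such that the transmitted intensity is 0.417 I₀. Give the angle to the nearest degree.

θ ≈ 133°

By Malus's law, I₁ = I₀ cos²(69° − 54°) = I₀ cos²(15°) = 0.933 I₀.
I₂ = I₁ cos²(88° − 69°) = 0.933 I₀ · cos²(19°) = 0.8341 I₀.
Need I₃/I₀ = 0.417, so cos²(θ − 88°) = 0.417 / 0.8341 = 0.4999.
θ − 88° = arccos(√0.4999) = 45.0°, giving θ ≈ 88 + 45.0 = 133.0°.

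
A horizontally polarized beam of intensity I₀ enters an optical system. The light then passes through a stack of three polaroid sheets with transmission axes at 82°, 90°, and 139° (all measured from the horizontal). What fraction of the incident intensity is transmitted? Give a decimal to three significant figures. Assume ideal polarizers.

≈ 0.00818 I₀

By Malus's law, I₁ = I₀ cos²(82° − 0°) = I₀ cos²(82°) = 0.01937 I₀.
I₂ = I₁ cos²(90° − 82°) = 0.01937 I₀ · cos²(8°) = 0.01899 I₀.
I₃ = I₂ cos²(139° − 90°) = 0.01899 I₀ · cos²(49°) = 0.008175 I₀.
Transmitted fraction = 0.008175.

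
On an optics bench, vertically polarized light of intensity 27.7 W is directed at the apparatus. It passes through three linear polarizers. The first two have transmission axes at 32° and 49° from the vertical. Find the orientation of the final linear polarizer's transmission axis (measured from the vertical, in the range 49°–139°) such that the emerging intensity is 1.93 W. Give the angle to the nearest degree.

θ ≈ 120°

I₁ = I₀ cos²(32° − 0°) = I₀ cos²(32°) = 0.7192 I₀.
I₂ = I₁ cos²(49° − 32°) = 0.7192 I₀ · cos²(17°) = 0.6577 I₀.
Target fraction: 1.93 / 27.7 W = 0.06968 of I₀.
Need I₃/I₀ = 0.06968, so cos²(θ − 49°) = 0.06968 / 0.6577 = 0.1059.
θ − 49° = arccos(√0.1059) = 71.0°, giving θ ≈ 49 + 71.0 = 120.0°.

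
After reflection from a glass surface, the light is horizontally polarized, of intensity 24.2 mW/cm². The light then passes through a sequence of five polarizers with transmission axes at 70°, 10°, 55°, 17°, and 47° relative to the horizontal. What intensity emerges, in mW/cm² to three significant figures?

I ≈ 0.165 mW/cm²

I₁ = 24.2 mW/cm² · cos²(70°) = 2.831 mW/cm².
I₂ = I₁ · cos²(60°) = 2.831 · 0.25 = 0.7077 mW/cm².
I₃ = I₂ · cos²(45°) = 0.7077 · 0.5 = 0.3539 mW/cm².
I₄ = I₃ · cos²(38°) = 0.3539 · 0.621 = 0.2197 mW/cm².
I₅ = I₄ · cos²(30°) = 0.2197 · 0.75 = 0.1648 mW/cm².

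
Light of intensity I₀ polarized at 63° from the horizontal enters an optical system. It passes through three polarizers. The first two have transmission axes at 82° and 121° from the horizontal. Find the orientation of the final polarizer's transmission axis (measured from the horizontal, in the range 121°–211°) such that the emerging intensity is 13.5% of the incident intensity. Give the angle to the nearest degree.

θ ≈ 181°

I₁ = I₀ cos²(82° − 63°) = I₀ cos²(19°) = 0.894 I₀.
I₂ = I₁ cos²(121° − 82°) = 0.894 I₀ · cos²(39°) = 0.5399 I₀.
Need I₃/I₀ = 0.135, so cos²(θ − 121°) = 0.135 / 0.5399 = 0.25.
θ − 121° = arccos(√0.25) = 60.0°, giving θ ≈ 121 + 60.0 = 181.0°.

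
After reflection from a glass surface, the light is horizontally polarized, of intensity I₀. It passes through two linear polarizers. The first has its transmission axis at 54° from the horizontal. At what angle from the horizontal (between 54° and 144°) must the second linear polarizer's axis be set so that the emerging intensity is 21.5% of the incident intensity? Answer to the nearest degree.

θ ≈ 92°

I₁ = I₀ cos²(54° − 0°) = I₀ cos²(54°) = 0.3455 I₀.
Need I₂/I₀ = 0.215, so cos²(θ − 54°) = 0.215 / 0.3455 = 0.6223.
θ − 54° = arccos(√0.6223) = 37.9°, giving θ ≈ 54 + 37.9 = 91.9°.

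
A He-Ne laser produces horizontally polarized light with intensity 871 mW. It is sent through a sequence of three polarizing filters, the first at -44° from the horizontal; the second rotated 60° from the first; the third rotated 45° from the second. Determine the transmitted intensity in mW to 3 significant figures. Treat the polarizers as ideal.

I ≈ 56.3 mW

I₁ = 871 mW · cos²(44°) = 450.7 mW.
I₂ = I₁ · cos²(60°) = 450.7 · 0.25 = 112.7 mW.
I₃ = I₂ · cos²(45°) = 112.7 · 0.5 = 56.34 mW.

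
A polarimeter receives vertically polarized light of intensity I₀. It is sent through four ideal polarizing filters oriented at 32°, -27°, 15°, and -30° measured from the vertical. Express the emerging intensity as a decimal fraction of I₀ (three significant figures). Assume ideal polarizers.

I₁ = I₀ cos²(32° − 0°) = I₀ cos²(32°) = 0.7192 I₀.
I₂ = I₁ cos²(-27° − 32°) = 0.7192 I₀ · cos²(59°) = 0.1908 I₀.
I₃ = I₂ cos²(15° + 27°) = 0.1908 I₀ · cos²(42°) = 0.1054 I₀.
I₄ = I₃ cos²(-30° − 15°) = 0.1054 I₀ · cos²(45°) = 0.05268 I₀.
Transmitted fraction = 0.05268.

≈ 0.0527 I₀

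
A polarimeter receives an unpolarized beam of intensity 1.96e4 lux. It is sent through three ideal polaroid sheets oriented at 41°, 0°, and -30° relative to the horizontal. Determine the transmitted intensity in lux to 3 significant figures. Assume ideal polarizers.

I ≈ 4190 lux

Unpolarized light through the first polarizer → I₁ = 1.96e4 lux/2 = 9800 lux, polarized at 41°.
I₂ = I₁ · cos²(41°) = 9800 · 0.5696 = 5582 lux.
I₃ = I₂ · cos²(30°) = 5582 · 0.75 = 4186 lux.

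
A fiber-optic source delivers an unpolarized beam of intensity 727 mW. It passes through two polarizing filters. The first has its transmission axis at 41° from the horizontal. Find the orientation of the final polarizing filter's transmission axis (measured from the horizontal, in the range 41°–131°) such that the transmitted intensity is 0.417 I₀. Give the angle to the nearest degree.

θ ≈ 65°

Unpolarized light through the first polarizer → I₁ = ½ I₀, now polarized at 41°.
Need I₂/I₀ = 0.417, so cos²(θ − 41°) = 0.417 / 0.5 = 0.834.
θ − 41° = arccos(√0.834) = 24.0°, giving θ ≈ 41 + 24.0 = 65.0°.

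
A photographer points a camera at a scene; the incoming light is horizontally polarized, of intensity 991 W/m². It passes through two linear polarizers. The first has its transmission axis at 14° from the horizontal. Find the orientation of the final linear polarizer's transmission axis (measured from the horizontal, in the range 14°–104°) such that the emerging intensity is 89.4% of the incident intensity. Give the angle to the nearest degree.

θ ≈ 27°

I₁ = I₀ cos²(14° − 0°) = I₀ cos²(14°) = 0.9415 I₀.
Need I₂/I₀ = 0.894, so cos²(θ − 14°) = 0.894 / 0.9415 = 0.9496.
θ − 14° = arccos(√0.9496) = 13.0°, giving θ ≈ 14 + 13.0 = 27.0°.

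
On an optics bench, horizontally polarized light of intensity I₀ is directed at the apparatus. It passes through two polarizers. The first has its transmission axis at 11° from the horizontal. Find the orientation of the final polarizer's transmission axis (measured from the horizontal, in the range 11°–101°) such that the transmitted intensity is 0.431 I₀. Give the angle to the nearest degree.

θ ≈ 59°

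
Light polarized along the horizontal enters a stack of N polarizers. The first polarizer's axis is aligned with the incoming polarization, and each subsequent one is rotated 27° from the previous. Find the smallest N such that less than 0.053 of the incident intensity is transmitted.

N = 14

First polarizer is aligned with the polarization: full transmission.
Each further stage multiplies by cos²(27°) = 0.7939.
After N polarizers: T = 0.7939^(N−1). Require T < 0.053 ⇒ N−1 > ln(0.053)/ln(0.7939) = 12.73, so N−1 ≥ 13 and N = 14.
Check: N=14 gives T = 0.04976 < 0.053; N=13 gives T = 0.06268.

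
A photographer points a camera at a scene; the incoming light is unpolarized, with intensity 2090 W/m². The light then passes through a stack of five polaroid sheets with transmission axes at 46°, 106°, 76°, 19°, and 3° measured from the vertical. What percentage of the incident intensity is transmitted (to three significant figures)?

Unpolarized light through the first polarizer → I₁ = 2090 W/m²/2 = 1045 W/m², polarized at 46°.
I₂ = I₁ · cos²(60°) = 1045 · 0.25 = 261.3 W/m².
I₃ = I₂ · cos²(30°) = 261.3 · 0.75 = 195.9 W/m².
I₄ = I₃ · cos²(57°) = 195.9 · 0.2966 = 58.12 W/m².
I₅ = I₄ · cos²(16°) = 58.12 · 0.924 = 53.71 W/m².
That is 2.57% of the incident intensity.

≈ 2.57%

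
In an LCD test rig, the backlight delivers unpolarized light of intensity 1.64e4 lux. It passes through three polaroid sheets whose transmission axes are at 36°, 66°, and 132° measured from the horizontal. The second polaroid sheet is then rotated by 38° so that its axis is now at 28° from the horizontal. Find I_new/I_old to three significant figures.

I_new/I_old ≈ 0.463

Before rotation:
Unpolarized light through the first polarizer → I₁ = ½ I₀, now polarized at 36°.
I₂ = I₁ cos²(66° − 36°) = 0.5 I₀ · cos²(30°) = 0.375 I₀.
I₃ = I₂ cos²(132° − 66°) = 0.375 I₀ · cos²(66°) = 0.06204 I₀.
After rotation:
Unpolarized light through the first polarizer → I₁ = ½ I₀, now polarized at 36°.
I₂ = I₁ cos²(28° − 36°) = 0.5 I₀ · cos²(8°) = 0.4903 I₀.
Angle between axes 2 and 3: 76°. I₃ = 0.4903 I₀ · cos²(76°) = 0.0287 I₀.
Ratio = 0.0287 / 0.06204 = 0.4626.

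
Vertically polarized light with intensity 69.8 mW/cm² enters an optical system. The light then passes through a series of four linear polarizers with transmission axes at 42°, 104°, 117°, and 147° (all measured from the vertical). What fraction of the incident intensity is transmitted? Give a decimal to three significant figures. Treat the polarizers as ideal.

I₁ = 69.8 mW/cm² · cos²(42°) = 38.55 mW/cm².
I₂ = I₁ · cos²(62°) = 38.55 · 0.2204 = 8.496 mW/cm².
I₃ = I₂ · cos²(13°) = 8.496 · 0.9494 = 8.066 mW/cm².
I₄ = I₃ · cos²(30°) = 8.066 · 0.75 = 6.05 mW/cm².
Transmitted fraction = 0.08667.

I/I₀ ≈ 0.0867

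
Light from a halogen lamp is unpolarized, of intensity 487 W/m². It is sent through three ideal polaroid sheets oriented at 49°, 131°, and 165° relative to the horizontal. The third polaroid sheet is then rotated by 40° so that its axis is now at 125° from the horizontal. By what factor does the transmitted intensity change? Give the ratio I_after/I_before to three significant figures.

Before rotation:
Unpolarized light through the first polarizer → I₁ = ½ I₀, now polarized at 49°.
I₂ = I₁ cos²(131° − 49°) = 0.5 I₀ · cos²(82°) = 0.009685 I₀.
I₃ = I₂ cos²(165° − 131°) = 0.009685 I₀ · cos²(34°) = 0.006656 I₀.
After rotation:
Unpolarized light through the first polarizer → I₁ = ½ I₀, now polarized at 49°.
I₂ = I₁ cos²(131° − 49°) = 0.5 I₀ · cos²(82°) = 0.009685 I₀.
I₃ = I₂ cos²(125° − 131°) = 0.009685 I₀ · cos²(6°) = 0.009579 I₀.
Ratio = 0.009579 / 0.006656 = 1.439.

I_new/I_old ≈ 1.44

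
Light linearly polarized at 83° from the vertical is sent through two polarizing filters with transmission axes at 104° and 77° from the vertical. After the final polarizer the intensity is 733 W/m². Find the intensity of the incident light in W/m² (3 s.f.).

I₀ ≈ 1060 W/m²

By Malus's law, I₁ = I₀ cos²(104° − 83°) = I₀ cos²(21°) = 0.8716 I₀.
I₂ = I₁ cos²(77° − 104°) = 0.8716 I₀ · cos²(27°) = 0.6919 I₀.
So 733 W/m² = 0.6919 I₀, giving I₀ = 733/0.6919 = 1059 W/m².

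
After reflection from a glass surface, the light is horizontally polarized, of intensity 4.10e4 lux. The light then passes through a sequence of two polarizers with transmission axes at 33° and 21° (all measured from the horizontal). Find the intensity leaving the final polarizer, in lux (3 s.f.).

I ≈ 2.76e4 lux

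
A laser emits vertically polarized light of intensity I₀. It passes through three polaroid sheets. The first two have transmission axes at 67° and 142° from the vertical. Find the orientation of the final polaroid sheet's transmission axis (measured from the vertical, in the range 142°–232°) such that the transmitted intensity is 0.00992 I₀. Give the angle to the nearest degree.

I₁ = I₀ cos²(67° − 0°) = I₀ cos²(67°) = 0.1527 I₀.
I₂ = I₁ cos²(142° − 67°) = 0.1527 I₀ · cos²(75°) = 0.01023 I₀.
Need I₃/I₀ = 0.00992, so cos²(θ − 142°) = 0.00992 / 0.01023 = 0.97.
θ − 142° = arccos(√0.97) = 10.0°, giving θ ≈ 142 + 10.0 = 152.0°.

θ ≈ 152°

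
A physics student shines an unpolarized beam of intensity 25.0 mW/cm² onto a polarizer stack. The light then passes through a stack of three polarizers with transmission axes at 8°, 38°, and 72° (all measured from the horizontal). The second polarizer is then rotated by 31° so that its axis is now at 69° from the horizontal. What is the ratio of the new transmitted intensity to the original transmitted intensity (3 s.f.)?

Before rotation:
Unpolarized light through the first polarizer → I₁ = ½ I₀, now polarized at 8°.
I₂ = I₁ cos²(38° − 8°) = 0.5 I₀ · cos²(30°) = 0.375 I₀.
I₃ = I₂ cos²(72° − 38°) = 0.375 I₀ · cos²(34°) = 0.2577 I₀.
After rotation:
Unpolarized light through the first polarizer → I₁ = ½ I₀, now polarized at 8°.
I₂ = I₁ cos²(69° − 8°) = 0.5 I₀ · cos²(61°) = 0.1175 I₀.
I₃ = I₂ cos²(72° − 69°) = 0.1175 I₀ · cos²(3°) = 0.1172 I₀.
Ratio = 0.1172 / 0.2577 = 0.4547.

I_new/I_old ≈ 0.455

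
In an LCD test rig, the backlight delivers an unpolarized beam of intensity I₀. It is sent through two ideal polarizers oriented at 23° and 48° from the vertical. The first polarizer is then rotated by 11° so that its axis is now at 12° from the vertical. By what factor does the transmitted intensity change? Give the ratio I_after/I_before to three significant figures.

I_new/I_old ≈ 0.797

Before rotation:
Unpolarized light through the first polarizer → I₁ = ½ I₀, now polarized at 23°.
I₂ = I₁ cos²(48° − 23°) = 0.5 I₀ · cos²(25°) = 0.4107 I₀.
After rotation:
Unpolarized light through the first polarizer → I₁ = ½ I₀, now polarized at 12°.
I₂ = I₁ cos²(48° − 12°) = 0.5 I₀ · cos²(36°) = 0.3273 I₀.
Ratio = 0.3273 / 0.4107 = 0.7968.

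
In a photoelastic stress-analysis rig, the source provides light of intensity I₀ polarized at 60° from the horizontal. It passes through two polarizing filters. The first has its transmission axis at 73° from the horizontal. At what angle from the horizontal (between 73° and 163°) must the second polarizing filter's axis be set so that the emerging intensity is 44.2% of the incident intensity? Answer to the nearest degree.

θ ≈ 120°

I₁ = I₀ cos²(73° − 60°) = I₀ cos²(13°) = 0.9494 I₀.
Need I₂/I₀ = 0.442, so cos²(θ − 73°) = 0.442 / 0.9494 = 0.4656.
θ − 73° = arccos(√0.4656) = 47.0°, giving θ ≈ 73 + 47.0 = 120.0°.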